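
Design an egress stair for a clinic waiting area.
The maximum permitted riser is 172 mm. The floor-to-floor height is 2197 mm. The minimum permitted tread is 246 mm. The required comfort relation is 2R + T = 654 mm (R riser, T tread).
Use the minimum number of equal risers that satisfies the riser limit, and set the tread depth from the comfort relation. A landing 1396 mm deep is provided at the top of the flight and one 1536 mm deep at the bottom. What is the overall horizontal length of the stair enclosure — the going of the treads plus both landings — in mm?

⌈2197/172⌉ = 13 risers.
Riser R = 2197 / 13 = 169 mm, within the 172 mm limit.
Tread T = 654 − 2 × 169 = 316 mm (≥ 246 mm).
Going = (13 − 1) × 316 = 3792 mm.
Add landings: 3792 + 1396 + 1536 = 6724 mm.

6724 mm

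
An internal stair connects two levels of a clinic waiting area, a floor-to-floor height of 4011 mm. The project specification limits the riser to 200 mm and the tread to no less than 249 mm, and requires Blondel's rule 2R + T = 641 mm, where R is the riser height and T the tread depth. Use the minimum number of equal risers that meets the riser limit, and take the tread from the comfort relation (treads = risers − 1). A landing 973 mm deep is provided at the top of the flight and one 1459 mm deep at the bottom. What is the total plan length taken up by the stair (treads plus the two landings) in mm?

7612 mm

4011 / 200 = 20.055 → round up to 21 risers.
Riser R = 4011 / 21 = 191 mm, within the 200 mm limit.
Tread T = 641 − 2 × 191 = 259 mm (≥ 249 mm).
Going = (21 − 1) × 259 = 5180 mm.
Enclosure = 5180 + 973 + 1459 = 7612 mm.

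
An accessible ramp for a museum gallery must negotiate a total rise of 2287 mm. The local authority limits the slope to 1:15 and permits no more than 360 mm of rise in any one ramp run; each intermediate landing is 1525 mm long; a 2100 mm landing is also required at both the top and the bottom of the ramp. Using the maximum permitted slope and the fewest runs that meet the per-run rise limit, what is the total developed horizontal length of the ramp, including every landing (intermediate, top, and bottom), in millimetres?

47655 mm

2287 / 360 = 6.353 → round up to 7 ramp runs. That means 6 intermediate landings.
Ramp run (horizontal) at 1:15: 2287 × 15 = 34305 mm.
Intermediate landings: 6 × 1525 = 9150 mm.
Top and bottom landings: 2 × 2100 = 4200 mm.
Total = 34305 + 9150 + 4200 = 47655 mm.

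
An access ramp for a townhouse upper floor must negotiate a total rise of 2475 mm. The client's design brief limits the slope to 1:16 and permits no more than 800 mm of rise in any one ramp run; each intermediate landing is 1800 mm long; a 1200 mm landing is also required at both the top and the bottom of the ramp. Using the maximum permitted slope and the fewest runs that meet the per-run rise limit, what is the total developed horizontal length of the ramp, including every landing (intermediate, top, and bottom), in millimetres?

At most 800 each: 2475/800 = 3.09, giving 4 ramp runs. That means 3 intermediate landings.
Horizontal run for 2475 mm of rise at 1:16 is 2475 × 16 = 39600 mm.
Intermediate landings: 3 × 1800 = 5400 mm.
Top and bottom landings: 2 × 1200 = 2400 mm.
Total = 39600 + 5400 + 2400 = 47400 mm.

47400 mm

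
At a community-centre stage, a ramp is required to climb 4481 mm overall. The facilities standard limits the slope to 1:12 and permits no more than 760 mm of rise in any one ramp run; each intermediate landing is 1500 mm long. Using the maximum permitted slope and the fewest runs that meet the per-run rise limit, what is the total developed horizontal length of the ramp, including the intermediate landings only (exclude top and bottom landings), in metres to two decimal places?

4481 / 760 = 5.90, so 6 ramp runs are needed. That means 5 intermediate landings.
Horizontal run for 4481 mm of rise at 1:12 is 4481 × 12 = 53772 mm.
5 intermediate landings contribute 5 × 1500 = 7500 mm.
Developed length = 53772 + 7500 = 61272 mm.
= 61.27 m.

61.27 m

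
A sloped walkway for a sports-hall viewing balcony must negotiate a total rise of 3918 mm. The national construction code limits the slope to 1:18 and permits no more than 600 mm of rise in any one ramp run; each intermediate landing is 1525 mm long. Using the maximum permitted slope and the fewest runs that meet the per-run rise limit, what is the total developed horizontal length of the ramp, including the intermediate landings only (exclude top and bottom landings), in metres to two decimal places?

At most 600 each: 3918/600 = 6.53, giving 7 ramp runs. That means 6 intermediate landings.
Horizontal run for 3918 mm of rise at 1:18 is 3918 × 18 = 70524 mm.
6 intermediate landings contribute 6 × 1525 = 9150 mm.
Developed length = 70524 + 9150 = 79674 mm.
= 79.67 m.

79.67 m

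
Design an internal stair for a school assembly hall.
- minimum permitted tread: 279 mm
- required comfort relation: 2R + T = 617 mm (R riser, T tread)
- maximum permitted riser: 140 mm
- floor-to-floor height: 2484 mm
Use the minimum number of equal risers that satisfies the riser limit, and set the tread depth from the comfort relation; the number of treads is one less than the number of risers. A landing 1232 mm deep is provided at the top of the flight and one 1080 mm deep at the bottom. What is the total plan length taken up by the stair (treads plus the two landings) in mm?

2484 / 140 = 17.74, so 18 risers are needed.
R = 2484 ÷ 18 = 138 mm.
T = 617 − 2·138 = 341 mm, which satisfies the 279 mm minimum.
18 risers give 17 treads; going = 17 × 341 = 5797 mm.
Add landings: 5797 + 1232 + 1080 = 8109 mm.

8109 mm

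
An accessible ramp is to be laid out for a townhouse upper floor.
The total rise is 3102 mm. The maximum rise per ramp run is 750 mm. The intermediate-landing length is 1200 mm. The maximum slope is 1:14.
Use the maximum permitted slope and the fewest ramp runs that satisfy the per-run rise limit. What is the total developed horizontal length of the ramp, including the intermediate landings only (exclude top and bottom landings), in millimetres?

48228 mm

At most 750 each: 3102/750 = 4.14, giving 5 ramp runs. That means 4 intermediate landings.
Ramp run (horizontal) at 1:14: 3102 × 14 = 43428 mm.
4 intermediate landings contribute 4 × 1200 = 4800 mm.
Total developed length = 43428 + 4800 = 48228 mm.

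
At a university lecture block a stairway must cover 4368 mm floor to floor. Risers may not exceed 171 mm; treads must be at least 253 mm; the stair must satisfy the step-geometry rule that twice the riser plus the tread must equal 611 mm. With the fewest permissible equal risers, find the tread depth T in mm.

275 mm

At most 171 each: 4368/171 = 25.54, giving 26 risers.
Riser R = 4368 / 26 = 168 mm, within the 171 mm limit.
From 2R + T = 611: T = 611 − 336 = 275 mm.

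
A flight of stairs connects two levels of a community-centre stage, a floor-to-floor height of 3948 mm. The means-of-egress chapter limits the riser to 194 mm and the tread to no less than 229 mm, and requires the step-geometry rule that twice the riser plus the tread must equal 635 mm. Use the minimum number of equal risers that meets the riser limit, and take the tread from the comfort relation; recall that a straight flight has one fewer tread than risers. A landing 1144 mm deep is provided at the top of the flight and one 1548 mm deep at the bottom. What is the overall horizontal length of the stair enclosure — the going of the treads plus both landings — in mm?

7872 mm

⌈3948/194⌉ = 21 risers.
R = 3948 ÷ 21 = 188 mm.
Tread T = 635 − 2 × 188 = 259 mm (≥ 229 mm).
Going = (21 − 1) × 259 = 5180 mm.
Enclosure = 5180 + 1144 + 1548 = 7872 mm.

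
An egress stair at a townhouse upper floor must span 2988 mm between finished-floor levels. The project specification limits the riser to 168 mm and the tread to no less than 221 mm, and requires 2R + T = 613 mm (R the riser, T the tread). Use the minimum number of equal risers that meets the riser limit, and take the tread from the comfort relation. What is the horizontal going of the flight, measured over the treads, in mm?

4777 mm

2988 / 168 = 17.79, so 18 risers are needed.
R = 2988 ÷ 18 = 166 mm.
Tread T = 613 − 2 × 166 = 281 mm (≥ 221 mm).
Going = (18 − 1) × 281 = 4777 mm.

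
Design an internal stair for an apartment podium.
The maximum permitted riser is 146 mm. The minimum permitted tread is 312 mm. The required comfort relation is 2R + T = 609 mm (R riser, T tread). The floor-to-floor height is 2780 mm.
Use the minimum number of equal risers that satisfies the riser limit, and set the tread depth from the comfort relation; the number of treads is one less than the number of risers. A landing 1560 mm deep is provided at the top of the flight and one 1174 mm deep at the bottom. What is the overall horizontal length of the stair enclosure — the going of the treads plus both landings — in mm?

2780 / 146 = 19.04, so 20 risers are needed.
R = 2780 ÷ 20 = 139 mm.
Tread T = 609 − 2 × 139 = 331 mm (≥ 312 mm).
Treads = 20 − 1 = 19; going = 19 × 331 = 6289 mm.
Enclosure = 6289 + 1560 + 1174 = 9023 mm.

9023 mm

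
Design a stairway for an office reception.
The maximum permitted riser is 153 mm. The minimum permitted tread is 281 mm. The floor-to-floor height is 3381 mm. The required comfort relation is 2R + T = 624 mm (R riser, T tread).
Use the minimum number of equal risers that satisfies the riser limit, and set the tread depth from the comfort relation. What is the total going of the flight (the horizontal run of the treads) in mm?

3381 / 153 = 22.10, so 23 risers are needed.
Riser R = 3381 / 23 = 147 mm, within the 153 mm limit.
Tread T = 624 − 2 × 147 = 330 mm (≥ 281 mm).
Going = (23 − 1) × 330 = 7260 mm.

7260 mm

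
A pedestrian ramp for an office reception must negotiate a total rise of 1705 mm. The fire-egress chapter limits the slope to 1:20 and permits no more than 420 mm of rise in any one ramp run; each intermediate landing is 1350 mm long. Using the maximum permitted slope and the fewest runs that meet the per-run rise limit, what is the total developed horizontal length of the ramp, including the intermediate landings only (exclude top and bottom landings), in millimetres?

At most 420 each: 1705/420 = 4.06, giving 5 ramp runs. That means 4 intermediate landings.
Horizontal run for 1705 mm of rise at 1:20 is 1705 × 20 = 34100 mm.
4 intermediate landings contribute 4 × 1350 = 5400 mm.
Developed length = 34100 + 5400 = 39500 mm.

39500 mm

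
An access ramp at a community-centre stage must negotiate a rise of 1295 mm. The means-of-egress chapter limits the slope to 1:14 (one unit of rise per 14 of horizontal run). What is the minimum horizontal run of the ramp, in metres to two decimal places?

18.13 m

At 1:14 the run is 14 × 1295 = 18130 mm.
18130 mm = 18.13 m.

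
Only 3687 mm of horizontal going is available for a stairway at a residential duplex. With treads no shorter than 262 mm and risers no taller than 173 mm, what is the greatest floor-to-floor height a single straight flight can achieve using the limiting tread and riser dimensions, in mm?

2595 mm

Treads that fit: ⌊3687 / 262⌋ = 14.
Risers = treads + 1 = 15.
Maximum height = 15 × 173 = 2595 mm.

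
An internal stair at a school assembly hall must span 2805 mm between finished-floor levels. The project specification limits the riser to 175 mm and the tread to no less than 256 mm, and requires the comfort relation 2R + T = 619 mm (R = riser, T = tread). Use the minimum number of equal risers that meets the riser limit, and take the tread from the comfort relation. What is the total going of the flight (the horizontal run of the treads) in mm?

4624 mm

2805 / 175 = 16.03, so 17 risers are needed.
Riser R = 2805 / 17 = 165 mm, within the 175 mm limit.
Tread T = 619 − 2 × 165 = 289 mm (≥ 256 mm).
Going = (17 − 1) × 289 = 4624 mm.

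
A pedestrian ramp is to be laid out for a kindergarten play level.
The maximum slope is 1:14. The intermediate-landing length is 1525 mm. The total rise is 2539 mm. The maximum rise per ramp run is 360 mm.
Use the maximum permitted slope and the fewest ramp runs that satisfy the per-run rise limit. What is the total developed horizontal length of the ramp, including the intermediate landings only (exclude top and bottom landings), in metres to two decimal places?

46.22 m

2539 / 360 = 7.053 → round up to 8 ramp runs. That means 7 intermediate landings.
Ramp run (horizontal) at 1:14: 2539 × 14 = 35546 mm.
7 intermediate landings contribute 7 × 1525 = 10675 mm.
Developed length = 35546 + 10675 = 46221 mm.
= 46.22 m.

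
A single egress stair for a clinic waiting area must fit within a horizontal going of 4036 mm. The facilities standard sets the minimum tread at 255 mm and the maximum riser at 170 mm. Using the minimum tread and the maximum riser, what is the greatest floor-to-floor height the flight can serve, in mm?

4036 / 255 = 15.83, so 15 treads fit.
Risers = treads + 1 = 16.
Maximum height = 16 × 170 = 2720 mm.

2720 mm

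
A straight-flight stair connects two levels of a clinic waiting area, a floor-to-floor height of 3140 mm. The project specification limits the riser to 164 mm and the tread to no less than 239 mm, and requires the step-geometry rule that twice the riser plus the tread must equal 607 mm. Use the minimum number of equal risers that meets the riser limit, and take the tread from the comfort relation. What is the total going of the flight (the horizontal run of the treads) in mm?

5567 mm

3140 / 164 = 19.15, so 20 risers are needed.
Riser R = 3140 / 20 = 157 mm, within the 164 mm limit.
T = 607 − 2·157 = 293 mm, which satisfies the 239 mm minimum.
Treads = 20 − 1 = 19; going = 19 × 293 = 5567 mm.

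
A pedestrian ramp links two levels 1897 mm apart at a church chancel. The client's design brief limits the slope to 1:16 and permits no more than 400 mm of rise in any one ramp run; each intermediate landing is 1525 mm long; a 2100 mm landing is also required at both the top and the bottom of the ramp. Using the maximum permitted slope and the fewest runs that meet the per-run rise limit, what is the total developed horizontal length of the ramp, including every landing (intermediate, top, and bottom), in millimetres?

40652 mm

⌈1897/400⌉ = 5 ramp runs. That means 4 intermediate landings.
Ramp run (horizontal) at 1:16: 1897 × 16 = 30352 mm.
4 intermediate landings contribute 4 × 1525 = 6100 mm.
Top and bottom landings: 2 × 2100 = 4200 mm.
Total = 30352 + 6100 + 4200 = 40652 mm.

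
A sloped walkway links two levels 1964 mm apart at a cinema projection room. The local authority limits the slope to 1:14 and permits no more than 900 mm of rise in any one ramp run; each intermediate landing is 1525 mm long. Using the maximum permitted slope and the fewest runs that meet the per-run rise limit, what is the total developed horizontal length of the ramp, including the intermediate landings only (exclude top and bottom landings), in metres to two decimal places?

At most 900 each: 1964/900 = 2.18, giving 3 ramp runs. That means 2 intermediate landings.
Horizontal run for 1964 mm of rise at 1:14 is 1964 × 14 = 27496 mm.
Intermediate landings: 2 × 1525 = 3050 mm.
Total developed length = 27496 + 3050 = 30546 mm.
= 30.55 m.

30.55 m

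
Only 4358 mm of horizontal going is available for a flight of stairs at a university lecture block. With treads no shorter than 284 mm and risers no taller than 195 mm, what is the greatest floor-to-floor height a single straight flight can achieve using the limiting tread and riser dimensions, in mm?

4358 / 284 = 15.35, so 15 treads fit.
Risers = treads + 1 = 16.
Maximum height = 16 × 195 = 3120 mm.

3120 mm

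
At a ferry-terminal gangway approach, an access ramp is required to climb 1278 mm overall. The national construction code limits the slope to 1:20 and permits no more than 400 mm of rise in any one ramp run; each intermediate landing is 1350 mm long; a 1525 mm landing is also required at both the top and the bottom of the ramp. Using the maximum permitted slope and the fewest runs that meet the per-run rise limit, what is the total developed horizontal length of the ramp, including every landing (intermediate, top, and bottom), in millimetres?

At most 400 each: 1278/400 = 3.19, giving 4 ramp runs. That means 3 intermediate landings.
Horizontal run for 1278 mm of rise at 1:20 is 1278 × 20 = 25560 mm.
Intermediate landings: 3 × 1350 = 4050 mm.
Top and bottom landings: 2 × 1525 = 3050 mm.
Total = 25560 + 4050 + 3050 = 32660 mm.

32660 mm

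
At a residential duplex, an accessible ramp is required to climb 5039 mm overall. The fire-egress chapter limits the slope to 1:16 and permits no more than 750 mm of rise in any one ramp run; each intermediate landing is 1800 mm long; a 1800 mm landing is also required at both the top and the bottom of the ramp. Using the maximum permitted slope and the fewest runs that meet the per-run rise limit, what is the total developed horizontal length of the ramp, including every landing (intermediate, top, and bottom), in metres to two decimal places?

⌈5039/750⌉ = 7 ramp runs. That means 6 intermediate landings.
Horizontal run for 5039 mm of rise at 1:16 is 5039 × 16 = 80624 mm.
6 intermediate landings contribute 6 × 1800 = 10800 mm.
Top and bottom landings: 2 × 1800 = 3600 mm.
Total = 80624 + 10800 + 3600 = 95024 mm.
= 95.02 m.

95.02 m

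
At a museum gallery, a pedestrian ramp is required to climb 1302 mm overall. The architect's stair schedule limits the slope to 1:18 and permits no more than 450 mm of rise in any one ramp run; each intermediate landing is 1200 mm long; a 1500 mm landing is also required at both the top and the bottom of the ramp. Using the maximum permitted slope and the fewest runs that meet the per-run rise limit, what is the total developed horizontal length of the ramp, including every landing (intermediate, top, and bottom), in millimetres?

28836 mm

⌈1302/450⌉ = 3 ramp runs. That means 2 intermediate landings.
Horizontal run for 1302 mm of rise at 1:18 is 1302 × 18 = 23436 mm.
2 intermediate landings contribute 2 × 1200 = 2400 mm.
Top and bottom landings: 2 × 1500 = 3000 mm.
Total = 23436 + 2400 + 3000 = 28836 mm.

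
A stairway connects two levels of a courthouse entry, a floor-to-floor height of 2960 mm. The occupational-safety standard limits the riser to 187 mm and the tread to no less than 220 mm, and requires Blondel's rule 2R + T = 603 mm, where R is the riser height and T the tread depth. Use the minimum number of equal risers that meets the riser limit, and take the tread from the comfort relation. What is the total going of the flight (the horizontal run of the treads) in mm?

2960 / 187 = 15.829 → round up to 16 risers.
Riser R = 2960 / 16 = 185 mm, within the 187 mm limit.
Tread T = 603 − 2 × 185 = 233 mm (≥ 220 mm).
Treads = 16 − 1 = 15; going = 15 × 233 = 3495 mm.

3495 mm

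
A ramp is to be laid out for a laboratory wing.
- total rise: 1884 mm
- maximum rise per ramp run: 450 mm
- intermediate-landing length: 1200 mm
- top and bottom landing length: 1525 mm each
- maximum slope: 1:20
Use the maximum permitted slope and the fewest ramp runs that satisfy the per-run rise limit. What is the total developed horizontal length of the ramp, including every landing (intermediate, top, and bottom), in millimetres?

1884 / 450 = 4.19, so 5 ramp runs are needed. That means 4 intermediate landings.
Ramp run (horizontal) at 1:20: 1884 × 20 = 37680 mm.
Intermediate landings: 4 × 1200 = 4800 mm.
Top and bottom landings: 2 × 1525 = 3050 mm.
Total = 37680 + 4800 + 3050 = 45530 mm.

45530 mm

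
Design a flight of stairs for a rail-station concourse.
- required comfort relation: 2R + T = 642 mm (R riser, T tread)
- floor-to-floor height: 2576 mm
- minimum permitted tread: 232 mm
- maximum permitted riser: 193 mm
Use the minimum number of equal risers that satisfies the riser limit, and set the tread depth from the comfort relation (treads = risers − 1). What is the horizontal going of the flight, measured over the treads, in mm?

At most 193 each: 2576/193 = 13.35, giving 14 risers.
Each riser is 2576/14 = 184 mm (≤ 193 mm).
Tread T = 642 − 2 × 184 = 274 mm (≥ 232 mm).
Treads = 14 − 1 = 13; going = 13 × 274 = 3562 mm.

3562 mm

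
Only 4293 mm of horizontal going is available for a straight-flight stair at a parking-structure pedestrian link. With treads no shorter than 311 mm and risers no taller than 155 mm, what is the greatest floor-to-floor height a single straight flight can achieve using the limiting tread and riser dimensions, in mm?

2170 mm

Treads that fit: ⌊4293 / 311⌋ = 13.
Risers = treads + 1 = 14.
Maximum height = 14 × 155 = 2170 mm.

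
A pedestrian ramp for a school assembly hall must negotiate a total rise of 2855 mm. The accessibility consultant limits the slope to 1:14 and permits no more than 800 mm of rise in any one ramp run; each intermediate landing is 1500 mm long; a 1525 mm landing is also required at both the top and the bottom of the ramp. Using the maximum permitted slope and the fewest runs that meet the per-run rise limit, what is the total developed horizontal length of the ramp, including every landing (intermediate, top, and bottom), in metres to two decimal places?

47.52 m

2855 / 800 = 3.57, so 4 ramp runs are needed. That means 3 intermediate landings.
Horizontal run for 2855 mm of rise at 1:14 is 2855 × 14 = 39970 mm.
3 intermediate landings contribute 3 × 1500 = 4500 mm.
Top and bottom landings: 2 × 1525 = 3050 mm.
Total = 39970 + 4500 + 3050 = 47520 mm.
= 47.52 m.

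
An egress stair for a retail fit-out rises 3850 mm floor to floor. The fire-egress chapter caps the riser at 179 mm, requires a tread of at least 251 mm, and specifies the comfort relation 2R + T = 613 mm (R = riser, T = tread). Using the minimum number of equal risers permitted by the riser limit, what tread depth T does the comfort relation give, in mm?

263 mm

⌈3850/179⌉ = 22 risers.
Each riser is 3850/22 = 175 mm (≤ 179 mm).
From 2R + T = 613: T = 613 − 350 = 263 mm.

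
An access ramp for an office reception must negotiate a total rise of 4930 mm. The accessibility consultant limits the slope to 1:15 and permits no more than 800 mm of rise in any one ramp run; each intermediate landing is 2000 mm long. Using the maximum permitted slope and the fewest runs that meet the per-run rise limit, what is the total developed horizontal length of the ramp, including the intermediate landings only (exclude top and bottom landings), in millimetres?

85950 mm

⌈4930/800⌉ = 7 ramp runs. That means 6 intermediate landings.
Ramp run (horizontal) at 1:15: 4930 × 15 = 73950 mm.
6 intermediate landings contribute 6 × 2000 = 12000 mm.
Total developed length = 73950 + 12000 = 85950 mm.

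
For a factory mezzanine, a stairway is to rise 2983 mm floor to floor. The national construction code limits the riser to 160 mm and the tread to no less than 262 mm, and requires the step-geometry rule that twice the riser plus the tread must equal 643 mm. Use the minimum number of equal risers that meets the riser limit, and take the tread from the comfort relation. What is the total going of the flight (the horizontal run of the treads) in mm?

2983 / 160 = 18.64, so 19 risers are needed.
Each riser is 2983/19 = 157 mm (≤ 160 mm).
T = 643 − 2·157 = 329 mm, which satisfies the 262 mm minimum.
Treads = 19 − 1 = 18; going = 18 × 329 = 5922 mm.

5922 mm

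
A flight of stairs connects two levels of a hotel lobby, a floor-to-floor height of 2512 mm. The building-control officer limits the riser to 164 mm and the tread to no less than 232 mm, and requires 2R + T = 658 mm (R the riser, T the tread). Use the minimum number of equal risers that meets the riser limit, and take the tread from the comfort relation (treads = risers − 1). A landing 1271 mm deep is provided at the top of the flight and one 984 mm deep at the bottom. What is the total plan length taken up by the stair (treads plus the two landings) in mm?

7415 mm

2512 / 164 = 15.32, so 16 risers are needed.
Riser R = 2512 / 16 = 157 mm, within the 164 mm limit.
Tread T = 658 − 2 × 157 = 344 mm (≥ 232 mm).
Going = (16 − 1) × 344 = 5160 mm.
Enclosure = 5160 + 1271 + 984 = 7415 mm.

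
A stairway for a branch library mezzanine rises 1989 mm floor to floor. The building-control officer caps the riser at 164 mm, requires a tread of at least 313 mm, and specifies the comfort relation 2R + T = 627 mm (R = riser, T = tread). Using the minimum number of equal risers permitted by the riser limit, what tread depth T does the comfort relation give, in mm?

321 mm

1989 / 164 = 12.13, so 13 risers are needed.
R = 1989 ÷ 13 = 153 mm.
From 2R + T = 627: T = 627 − 306 = 321 mm.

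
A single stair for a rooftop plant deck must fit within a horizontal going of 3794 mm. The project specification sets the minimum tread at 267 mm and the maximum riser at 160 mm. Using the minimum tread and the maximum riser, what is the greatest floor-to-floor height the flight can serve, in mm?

3794 / 267 = 14.21, so 14 treads fit.
Risers = treads + 1 = 15.
Maximum height = 15 × 160 = 2400 mm.

2400 mm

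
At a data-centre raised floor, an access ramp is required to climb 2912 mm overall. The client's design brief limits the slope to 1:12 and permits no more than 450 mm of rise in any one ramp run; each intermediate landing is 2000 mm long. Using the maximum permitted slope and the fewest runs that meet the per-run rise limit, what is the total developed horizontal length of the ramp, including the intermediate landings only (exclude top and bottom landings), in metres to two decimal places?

46.94 m

⌈2912/450⌉ = 7 ramp runs. That means 6 intermediate landings.
Horizontal run for 2912 mm of rise at 1:12 is 2912 × 12 = 34944 mm.
6 intermediate landings contribute 6 × 2000 = 12000 mm.
Total developed length = 34944 + 12000 = 46944 mm.
= 46.94 m.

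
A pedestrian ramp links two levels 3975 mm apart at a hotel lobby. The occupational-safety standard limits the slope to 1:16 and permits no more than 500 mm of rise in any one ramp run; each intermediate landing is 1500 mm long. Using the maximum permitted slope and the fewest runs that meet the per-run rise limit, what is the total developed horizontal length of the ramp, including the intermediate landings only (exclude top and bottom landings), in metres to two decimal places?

74.10 m

At most 500 each: 3975/500 = 7.95, giving 8 ramp runs. That means 7 intermediate landings.
Horizontal run for 3975 mm of rise at 1:16 is 3975 × 16 = 63600 mm.
Intermediate landings: 7 × 1500 = 10500 mm.
Total developed length = 63600 + 10500 = 74100 mm.
= 74.10 m.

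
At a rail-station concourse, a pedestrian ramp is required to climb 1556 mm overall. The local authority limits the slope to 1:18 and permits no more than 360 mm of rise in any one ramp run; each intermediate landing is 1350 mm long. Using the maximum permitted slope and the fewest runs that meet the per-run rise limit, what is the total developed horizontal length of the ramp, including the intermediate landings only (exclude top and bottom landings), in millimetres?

33408 mm

At most 360 each: 1556/360 = 4.32, giving 5 ramp runs. That means 4 intermediate landings.
Horizontal run for 1556 mm of rise at 1:18 is 1556 × 18 = 28008 mm.
4 intermediate landings contribute 4 × 1350 = 5400 mm.
Total developed length = 28008 + 5400 = 33408 mm.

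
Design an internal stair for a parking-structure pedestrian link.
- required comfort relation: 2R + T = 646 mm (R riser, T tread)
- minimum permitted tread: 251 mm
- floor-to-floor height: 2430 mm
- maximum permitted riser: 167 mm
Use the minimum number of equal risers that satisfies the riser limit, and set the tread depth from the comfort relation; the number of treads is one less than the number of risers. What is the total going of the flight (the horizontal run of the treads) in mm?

At most 167 each: 2430/167 = 14.55, giving 15 risers.
Each riser is 2430/15 = 162 mm (≤ 167 mm).
From 2R + T = 646: T = 646 − 324 = 322 mm.
15 risers give 14 treads; going = 14 × 322 = 4508 mm.

4508 mm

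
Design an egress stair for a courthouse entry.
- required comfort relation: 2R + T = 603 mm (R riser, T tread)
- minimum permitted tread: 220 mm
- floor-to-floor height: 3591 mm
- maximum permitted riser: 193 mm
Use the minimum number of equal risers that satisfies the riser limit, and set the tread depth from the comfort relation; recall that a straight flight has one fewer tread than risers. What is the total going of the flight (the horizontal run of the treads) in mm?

4050 mm

3591 / 193 = 18.606 → round up to 19 risers.
Each riser is 3591/19 = 189 mm (≤ 193 mm).
Tread T = 603 − 2 × 189 = 225 mm (≥ 220 mm).
19 risers give 18 treads; going = 18 × 225 = 4050 mm.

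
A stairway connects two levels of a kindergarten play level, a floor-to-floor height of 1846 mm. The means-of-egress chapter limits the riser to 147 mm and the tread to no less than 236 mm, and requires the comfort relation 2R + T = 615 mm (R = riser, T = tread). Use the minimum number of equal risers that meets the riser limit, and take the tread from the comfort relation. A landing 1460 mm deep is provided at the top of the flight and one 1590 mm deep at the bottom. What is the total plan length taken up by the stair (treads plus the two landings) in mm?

⌈1846/147⌉ = 13 risers.
Each riser is 1846/13 = 142 mm (≤ 147 mm).
From 2R + T = 615: T = 615 − 284 = 331 mm.
Treads = 13 − 1 = 12; going = 12 × 331 = 3972 mm.
Add landings: 3972 + 1460 + 1590 = 7022 mm.

7022 mm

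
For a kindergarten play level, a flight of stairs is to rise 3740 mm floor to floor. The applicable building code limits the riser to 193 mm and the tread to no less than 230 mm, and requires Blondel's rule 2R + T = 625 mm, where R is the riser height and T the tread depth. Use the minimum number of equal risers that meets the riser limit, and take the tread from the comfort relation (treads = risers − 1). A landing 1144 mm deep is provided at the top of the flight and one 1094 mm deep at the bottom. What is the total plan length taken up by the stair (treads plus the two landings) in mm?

At most 193 each: 3740/193 = 19.38, giving 20 risers.
Each riser is 3740/20 = 187 mm (≤ 193 mm).
Tread T = 625 − 2 × 187 = 251 mm (≥ 230 mm).
Going = (20 − 1) × 251 = 4769 mm.
Add landings: 4769 + 1144 + 1094 = 7007 mm.

7007 mm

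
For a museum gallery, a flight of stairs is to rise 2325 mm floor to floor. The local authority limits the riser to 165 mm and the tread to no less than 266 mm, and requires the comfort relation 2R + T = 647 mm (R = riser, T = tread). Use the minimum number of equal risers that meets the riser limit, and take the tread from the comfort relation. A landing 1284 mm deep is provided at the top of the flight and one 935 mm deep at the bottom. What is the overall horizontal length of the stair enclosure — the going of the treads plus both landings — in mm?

6937 mm

2325 / 165 = 14.091 → round up to 15 risers.
Riser R = 2325 / 15 = 155 mm, within the 165 mm limit.
From 2R + T = 647: T = 647 − 310 = 337 mm.
Going = (15 − 1) × 337 = 4718 mm.
Add landings: 4718 + 1284 + 935 = 6937 mm.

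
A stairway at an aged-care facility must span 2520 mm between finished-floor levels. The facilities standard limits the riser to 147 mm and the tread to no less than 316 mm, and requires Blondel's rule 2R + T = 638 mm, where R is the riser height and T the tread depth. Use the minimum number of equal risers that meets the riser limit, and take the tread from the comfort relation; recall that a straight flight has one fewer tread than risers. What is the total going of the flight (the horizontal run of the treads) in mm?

2520 / 147 = 17.143 → round up to 18 risers.
R = 2520 ÷ 18 = 140 mm.
T = 638 − 2·140 = 358 mm, which satisfies the 316 mm minimum.
Going = (18 − 1) × 358 = 6086 mm.

6086 mm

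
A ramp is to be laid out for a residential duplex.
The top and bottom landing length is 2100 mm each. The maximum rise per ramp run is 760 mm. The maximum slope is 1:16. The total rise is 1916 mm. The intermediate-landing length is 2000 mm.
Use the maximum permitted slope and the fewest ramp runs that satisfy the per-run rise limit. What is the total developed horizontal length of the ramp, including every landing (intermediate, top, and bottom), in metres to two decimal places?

38.86 m

1916 / 760 = 2.52, so 3 ramp runs are needed. That means 2 intermediate landings.
Horizontal run for 1916 mm of rise at 1:16 is 1916 × 16 = 30656 mm.
2 intermediate landings contribute 2 × 2000 = 4000 mm.
Top and bottom landings: 2 × 2100 = 4200 mm.
Total = 30656 + 4000 + 4200 = 38856 mm.
= 38.86 m.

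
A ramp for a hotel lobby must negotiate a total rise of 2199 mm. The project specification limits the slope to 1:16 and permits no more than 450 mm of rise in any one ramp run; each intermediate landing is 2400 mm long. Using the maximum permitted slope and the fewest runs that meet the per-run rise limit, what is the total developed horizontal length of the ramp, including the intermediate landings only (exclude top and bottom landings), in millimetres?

At most 450 each: 2199/450 = 4.89, giving 5 ramp runs. That means 4 intermediate landings.
Ramp run (horizontal) at 1:16: 2199 × 16 = 35184 mm.
Intermediate landings: 4 × 2400 = 9600 mm.
Developed length = 35184 + 9600 = 44784 mm.

44784 mm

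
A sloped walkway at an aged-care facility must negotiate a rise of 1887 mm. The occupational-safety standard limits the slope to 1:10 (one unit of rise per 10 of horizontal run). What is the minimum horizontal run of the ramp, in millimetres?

18870 mm

Run = rise × 10 = 1887 × 10 = 18870 mm.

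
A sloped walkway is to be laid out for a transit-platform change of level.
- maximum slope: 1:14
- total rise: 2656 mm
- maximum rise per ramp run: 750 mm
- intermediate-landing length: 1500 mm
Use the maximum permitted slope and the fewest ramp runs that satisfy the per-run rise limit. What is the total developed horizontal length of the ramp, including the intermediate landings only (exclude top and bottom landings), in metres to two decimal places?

2656 / 750 = 3.54, so 4 ramp runs are needed. That means 3 intermediate landings.
Horizontal run for 2656 mm of rise at 1:14 is 2656 × 14 = 37184 mm.
Intermediate landings: 3 × 1500 = 4500 mm.
Total developed length = 37184 + 4500 = 41684 mm.
= 41.68 m.

41.68 m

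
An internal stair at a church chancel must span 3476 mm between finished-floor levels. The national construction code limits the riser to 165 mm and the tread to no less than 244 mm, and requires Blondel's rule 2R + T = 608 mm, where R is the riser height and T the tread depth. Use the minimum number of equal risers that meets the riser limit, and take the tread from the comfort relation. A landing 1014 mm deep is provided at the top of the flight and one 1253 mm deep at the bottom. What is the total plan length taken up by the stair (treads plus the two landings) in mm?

8399 mm

3476 / 165 = 21.07, so 22 risers are needed.
Each riser is 3476/22 = 158 mm (≤ 165 mm).
Tread T = 608 − 2 × 158 = 292 mm (≥ 244 mm).
Going = (22 − 1) × 292 = 6132 mm.
Add landings: 6132 + 1014 + 1253 = 8399 mm.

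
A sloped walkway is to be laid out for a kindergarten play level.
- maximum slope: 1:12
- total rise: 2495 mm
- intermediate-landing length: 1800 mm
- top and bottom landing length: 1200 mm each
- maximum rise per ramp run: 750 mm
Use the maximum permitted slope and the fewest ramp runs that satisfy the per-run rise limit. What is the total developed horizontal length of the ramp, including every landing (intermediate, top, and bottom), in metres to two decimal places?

2495 / 750 = 3.327 → round up to 4 ramp runs. That means 3 intermediate landings.
Horizontal run for 2495 mm of rise at 1:12 is 2495 × 12 = 29940 mm.
3 intermediate landings contribute 3 × 1800 = 5400 mm.
Top and bottom landings: 2 × 1200 = 2400 mm.
Total = 29940 + 5400 + 2400 = 37740 mm.
= 37.74 m.

37.74 m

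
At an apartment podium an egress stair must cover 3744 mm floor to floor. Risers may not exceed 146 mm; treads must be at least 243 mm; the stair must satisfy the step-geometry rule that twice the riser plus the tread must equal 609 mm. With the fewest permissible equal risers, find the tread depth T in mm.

⌈3744/146⌉ = 26 risers.
Riser R = 3744 / 26 = 144 mm, within the 146 mm limit.
T = 609 − 2·144 = 321 mm, which satisfies the 243 mm minimum.

321 mm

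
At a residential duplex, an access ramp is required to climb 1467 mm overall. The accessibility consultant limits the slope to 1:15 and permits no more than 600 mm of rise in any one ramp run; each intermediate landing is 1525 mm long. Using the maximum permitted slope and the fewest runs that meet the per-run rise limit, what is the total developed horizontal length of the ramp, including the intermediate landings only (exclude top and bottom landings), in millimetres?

25055 mm

1467 / 600 = 2.445 → round up to 3 ramp runs. That means 2 intermediate landings.
Ramp run (horizontal) at 1:15: 1467 × 15 = 22005 mm.
Intermediate landings: 2 × 1525 = 3050 mm.
Total developed length = 22005 + 3050 = 25055 mm.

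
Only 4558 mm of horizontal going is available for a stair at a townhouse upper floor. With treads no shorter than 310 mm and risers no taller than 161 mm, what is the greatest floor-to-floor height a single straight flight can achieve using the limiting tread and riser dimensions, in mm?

Treads that fit: ⌊4558 / 310⌋ = 14.
Risers = treads + 1 = 15.
Maximum height = 15 × 161 = 2415 mm.

2415 mm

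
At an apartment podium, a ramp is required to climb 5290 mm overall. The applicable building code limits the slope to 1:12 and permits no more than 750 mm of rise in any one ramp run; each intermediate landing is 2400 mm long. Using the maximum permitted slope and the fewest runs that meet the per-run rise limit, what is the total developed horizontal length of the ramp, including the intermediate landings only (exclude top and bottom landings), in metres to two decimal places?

5290 / 750 = 7.053 → round up to 8 ramp runs. That means 7 intermediate landings.
Ramp run (horizontal) at 1:12: 5290 × 12 = 63480 mm.
Intermediate landings: 7 × 2400 = 16800 mm.
Developed length = 63480 + 16800 = 80280 mm.
= 80.28 m.

80.28 m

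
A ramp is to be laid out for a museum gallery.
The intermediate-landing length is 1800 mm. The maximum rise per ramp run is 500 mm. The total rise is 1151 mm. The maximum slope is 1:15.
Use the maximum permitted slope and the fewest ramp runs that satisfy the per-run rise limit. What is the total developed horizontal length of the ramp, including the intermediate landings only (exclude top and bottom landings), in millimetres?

20865 mm

⌈1151/500⌉ = 3 ramp runs. That means 2 intermediate landings.
Ramp run (horizontal) at 1:15: 1151 × 15 = 17265 mm.
Intermediate landings: 2 × 1800 = 3600 mm.
Developed length = 17265 + 3600 = 20865 mm.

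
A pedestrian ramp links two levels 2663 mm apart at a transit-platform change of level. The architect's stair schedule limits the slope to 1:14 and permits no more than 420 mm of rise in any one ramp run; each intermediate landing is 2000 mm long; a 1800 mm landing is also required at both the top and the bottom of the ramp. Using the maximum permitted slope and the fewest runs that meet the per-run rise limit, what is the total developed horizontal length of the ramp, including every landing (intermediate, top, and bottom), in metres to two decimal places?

At most 420 each: 2663/420 = 6.34, giving 7 ramp runs. That means 6 intermediate landings.
Ramp run (horizontal) at 1:14: 2663 × 14 = 37282 mm.
6 intermediate landings contribute 6 × 2000 = 12000 mm.
Top and bottom landings: 2 × 1800 = 3600 mm.
Total = 37282 + 12000 + 3600 = 52882 mm.
= 52.88 m.

52.88 m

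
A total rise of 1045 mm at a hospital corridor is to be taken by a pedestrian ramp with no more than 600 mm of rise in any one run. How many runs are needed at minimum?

2 runs

⌈1045/600⌉ = 2 ramp runs.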